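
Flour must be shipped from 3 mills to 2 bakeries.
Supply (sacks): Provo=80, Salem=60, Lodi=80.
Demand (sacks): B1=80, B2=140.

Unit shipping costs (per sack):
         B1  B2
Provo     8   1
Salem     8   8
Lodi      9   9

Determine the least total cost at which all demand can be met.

Optimal allocation:
  Provo->B2: 80 sacks
  Salem->B1: 60 sacks
  Lodi->B1: 20 sacks
  Lodi->B2: 60 sacks
Total cost = 1280.

1280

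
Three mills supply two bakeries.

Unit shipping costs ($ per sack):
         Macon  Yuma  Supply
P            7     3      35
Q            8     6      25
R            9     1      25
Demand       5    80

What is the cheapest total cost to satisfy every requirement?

290

An optimal shipping plan:
  P->Yuma: 35 × $3 = $105
  Q->Macon: 5 × $8 = $40
  Q->Yuma: 20 × $6 = $120
  R->Yuma: 25 × $1 = $25
Total = 105 + 40 + 120 + 25 = $290.
(Supply check: P ships 35; Q ships 25; R ships 25.)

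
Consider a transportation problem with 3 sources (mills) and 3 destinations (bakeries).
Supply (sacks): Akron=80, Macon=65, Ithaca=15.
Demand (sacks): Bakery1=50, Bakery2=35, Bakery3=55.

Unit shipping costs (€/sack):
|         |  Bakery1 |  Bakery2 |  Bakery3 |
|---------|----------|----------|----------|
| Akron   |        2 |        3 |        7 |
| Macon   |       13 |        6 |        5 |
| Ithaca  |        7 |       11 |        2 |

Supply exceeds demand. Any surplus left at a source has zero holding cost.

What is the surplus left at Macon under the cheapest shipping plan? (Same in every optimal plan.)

An optimal plan:
  Akron→Bakery1: 50 × €2 = €100
  Akron→Bakery2: 30 × €3 = €90
  Macon→Bakery2: 5 × €6 = €30
  Macon→Bakery3: 40 × €5 = €200
  Ithaca→Bakery3: 15 × €2 = €30
Total cost = €450.
Macon ships 45 of its 65, leaving 20.

20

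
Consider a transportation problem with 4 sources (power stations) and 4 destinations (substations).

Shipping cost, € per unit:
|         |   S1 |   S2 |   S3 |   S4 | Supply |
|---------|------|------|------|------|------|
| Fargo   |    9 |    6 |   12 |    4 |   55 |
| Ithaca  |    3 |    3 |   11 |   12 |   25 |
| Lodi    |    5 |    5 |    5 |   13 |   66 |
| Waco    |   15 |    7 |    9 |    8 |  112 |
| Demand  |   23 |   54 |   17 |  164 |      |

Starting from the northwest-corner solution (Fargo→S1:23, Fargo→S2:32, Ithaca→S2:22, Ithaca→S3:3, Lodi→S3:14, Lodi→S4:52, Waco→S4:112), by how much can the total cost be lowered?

622

Current plan cost = 23·9 + 32·6 + 22·3 + 3·11 + 14·5 + 52·13 + 112·8 = €2140.
Optimal plan:
  Fargo->S4: 55 × €4 = €220
  Ithaca->S2: 25 × €3 = €75
  Lodi->S1: 23 × €5 = €115
  Lodi->S2: 26 × €5 = €130
  Lodi->S3: 17 × €5 = €85
  Waco->S2: 3 × €7 = €21
  Waco->S4: 109 × €8 = €872
Optimal cost = €1518.
Saving = 2140 − 1518 = €622.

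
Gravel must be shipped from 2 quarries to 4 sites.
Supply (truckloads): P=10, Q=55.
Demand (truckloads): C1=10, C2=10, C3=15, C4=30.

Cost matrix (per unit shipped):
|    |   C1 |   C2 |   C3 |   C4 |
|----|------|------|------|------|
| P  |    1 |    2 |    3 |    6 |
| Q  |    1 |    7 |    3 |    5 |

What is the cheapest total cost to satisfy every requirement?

225

One minimum-cost allocation:
  P->C2: 10 × 2 = 20
  Q->C1: 10 × 1 = 10
  Q->C3: 15 × 3 = 45
  Q->C4: 30 × 5 = 150
Total = 20 + 10 + 45 + 150 = 225.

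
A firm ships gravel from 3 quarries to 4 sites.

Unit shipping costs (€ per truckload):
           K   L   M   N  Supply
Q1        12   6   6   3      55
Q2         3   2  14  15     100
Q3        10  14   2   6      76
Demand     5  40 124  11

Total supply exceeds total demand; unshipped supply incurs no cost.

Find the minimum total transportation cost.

600

A cheapest plan:
  Q1→M: 44 × €6 = €264
  Q1→N: 11 × €3 = €33
  Q2→K: 5 × €3 = €15
  Q2→L: 40 × €2 = €80
  Q2→M: 4 × €14 = €56
  Q3→M: 76 × €2 = €152
Total = 264 + 33 + 15 + 80 + 56 + 152 = €600.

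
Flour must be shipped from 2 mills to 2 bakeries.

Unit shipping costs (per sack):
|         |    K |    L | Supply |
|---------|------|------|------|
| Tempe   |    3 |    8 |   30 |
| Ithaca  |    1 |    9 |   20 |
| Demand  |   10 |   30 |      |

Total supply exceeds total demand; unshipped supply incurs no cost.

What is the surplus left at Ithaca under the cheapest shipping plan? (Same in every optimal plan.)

10

An optimal plan:
  Tempe to L: 30 sacks
  Ithaca to K: 10 sacks
Total cost = 250.
Ithaca ships 10 of its 20, leaving 10.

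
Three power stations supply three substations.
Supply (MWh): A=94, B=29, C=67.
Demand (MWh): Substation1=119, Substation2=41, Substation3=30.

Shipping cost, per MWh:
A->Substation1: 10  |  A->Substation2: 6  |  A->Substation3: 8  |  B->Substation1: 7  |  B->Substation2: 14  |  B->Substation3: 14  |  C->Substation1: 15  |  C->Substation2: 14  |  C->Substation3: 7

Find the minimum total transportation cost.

1744

One minimum-cost allocation:
  A→Substation1: 53 × 10 = 530
  A→Substation2: 41 × 6 = 246
  B→Substation1: 29 × 7 = 203
  C→Substation1: 37 × 15 = 555
  C→Substation3: 30 × 7 = 210
Total = 530 + 246 + 203 + 555 + 210 = 1744.
(Supply check: A ships 94; B ships 29; C ships 67.)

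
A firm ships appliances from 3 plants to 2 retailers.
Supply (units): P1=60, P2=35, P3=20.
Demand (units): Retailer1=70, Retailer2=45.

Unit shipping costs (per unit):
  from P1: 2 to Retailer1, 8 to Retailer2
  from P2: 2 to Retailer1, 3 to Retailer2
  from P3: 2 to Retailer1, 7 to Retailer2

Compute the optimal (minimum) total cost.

An optimal shipping plan:
  P1 to Retailer1: 60 units
  P2 to Retailer2: 35 units
  P3 to Retailer1: 10 units
  P3 to Retailer2: 10 units
Total cost = 315.
(Supply check: P1 ships 60; P2 ships 35; P3 ships 20.)

315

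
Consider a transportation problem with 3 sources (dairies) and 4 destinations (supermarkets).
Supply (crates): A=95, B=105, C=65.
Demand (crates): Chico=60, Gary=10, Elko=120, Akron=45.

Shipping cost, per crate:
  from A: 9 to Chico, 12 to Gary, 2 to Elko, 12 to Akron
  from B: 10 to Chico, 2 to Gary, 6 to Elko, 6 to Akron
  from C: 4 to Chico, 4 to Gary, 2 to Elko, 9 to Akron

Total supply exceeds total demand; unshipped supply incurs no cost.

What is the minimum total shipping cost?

A cheapest plan:
  A to Elko: 95 × 2 = 190
  B to Gary: 10 × 2 = 20
  B to Elko: 20 × 6 = 120
  B to Akron: 45 × 6 = 270
  C to Chico: 60 × 4 = 240
  C to Elko: 5 × 2 = 10
Total = 190 + 20 + 120 + 270 + 240 + 10 = 850.

850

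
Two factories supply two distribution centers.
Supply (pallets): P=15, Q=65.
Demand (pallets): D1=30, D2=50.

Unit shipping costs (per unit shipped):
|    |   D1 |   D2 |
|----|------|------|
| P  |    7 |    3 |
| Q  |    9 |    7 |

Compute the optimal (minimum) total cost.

560

Optimal allocation:
  P→D2: 15 pallets
  Q→D1: 30 pallets
  Q→D2: 35 pallets
Total cost = 560.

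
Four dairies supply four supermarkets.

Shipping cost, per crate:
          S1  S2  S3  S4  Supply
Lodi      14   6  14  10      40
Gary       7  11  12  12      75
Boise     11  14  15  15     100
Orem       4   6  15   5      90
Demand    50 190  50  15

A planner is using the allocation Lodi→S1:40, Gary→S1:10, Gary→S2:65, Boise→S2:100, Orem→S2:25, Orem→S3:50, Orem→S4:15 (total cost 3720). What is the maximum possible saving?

Current plan cost = 40·14 + 10·7 + 65·11 + 100·14 + 25·6 + 50·15 + 15·5 = 3720.
Optimal plan:
  Lodi→S2: 40 × 6 = 240
  Gary→S1: 50 × 7 = 350
  Gary→S2: 25 × 11 = 275
  Boise→S2: 50 × 14 = 700
  Boise→S3: 50 × 15 = 750
  Orem→S2: 75 × 6 = 450
  Orem→S4: 15 × 5 = 75
Optimal cost = 2840.
Saving = 3720 − 2840 = 880.

880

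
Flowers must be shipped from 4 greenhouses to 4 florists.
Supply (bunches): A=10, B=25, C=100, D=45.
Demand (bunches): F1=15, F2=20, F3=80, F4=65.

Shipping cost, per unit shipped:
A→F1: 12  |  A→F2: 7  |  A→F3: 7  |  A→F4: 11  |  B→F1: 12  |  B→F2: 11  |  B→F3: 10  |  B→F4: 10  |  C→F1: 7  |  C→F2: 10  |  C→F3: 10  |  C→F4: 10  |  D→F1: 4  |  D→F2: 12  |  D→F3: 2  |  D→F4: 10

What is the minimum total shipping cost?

A cheapest plan:
  A to F2: 10 × 7 = 70
  B to F4: 25 × 10 = 250
  C to F1: 15 × 7 = 105
  C to F2: 10 × 10 = 100
  C to F3: 35 × 10 = 350
  C to F4: 40 × 10 = 400
  D to F3: 45 × 2 = 90
Total = 70 + 250 + 105 + 100 + 350 + 400 + 90 = 1365.

1365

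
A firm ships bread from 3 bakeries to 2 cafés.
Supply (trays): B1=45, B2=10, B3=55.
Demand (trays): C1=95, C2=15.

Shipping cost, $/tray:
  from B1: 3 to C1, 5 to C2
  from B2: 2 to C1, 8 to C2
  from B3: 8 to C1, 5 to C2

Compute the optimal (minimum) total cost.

An optimal shipping plan:
  B1→C1: 45 trays
  B2→C1: 10 trays
  B3→C1: 40 trays
  B3→C2: 15 trays
Total cost = $550.

550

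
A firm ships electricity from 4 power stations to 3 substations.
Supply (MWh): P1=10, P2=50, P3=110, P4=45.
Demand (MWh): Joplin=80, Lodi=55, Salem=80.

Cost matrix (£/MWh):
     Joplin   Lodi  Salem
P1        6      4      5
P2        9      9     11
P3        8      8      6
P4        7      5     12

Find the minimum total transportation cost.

Optimal allocation:
  P1->Lodi: 10 × £4 = £40
  P2->Joplin: 50 × £9 = £450
  P3->Joplin: 30 × £8 = £240
  P3->Salem: 80 × £6 = £480
  P4->Lodi: 45 × £5 = £225
Total = 40 + 450 + 240 + 480 + 225 = £1435.
(Supply check: P1 ships 10; P2 ships 50; P3 ships 110; P4 ships 45.)

1435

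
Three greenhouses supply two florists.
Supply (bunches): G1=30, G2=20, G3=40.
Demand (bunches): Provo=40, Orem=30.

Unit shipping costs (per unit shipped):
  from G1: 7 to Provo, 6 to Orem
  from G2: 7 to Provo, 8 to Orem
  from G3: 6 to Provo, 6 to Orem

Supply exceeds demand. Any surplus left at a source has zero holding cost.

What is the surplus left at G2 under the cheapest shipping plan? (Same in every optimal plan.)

20

Minimum-cost shipments:
  G1 to Orem: 30 bunches
  G3 to Provo: 40 bunches
Total cost = 420.
G2 ships 0 of its 20, leaving 20.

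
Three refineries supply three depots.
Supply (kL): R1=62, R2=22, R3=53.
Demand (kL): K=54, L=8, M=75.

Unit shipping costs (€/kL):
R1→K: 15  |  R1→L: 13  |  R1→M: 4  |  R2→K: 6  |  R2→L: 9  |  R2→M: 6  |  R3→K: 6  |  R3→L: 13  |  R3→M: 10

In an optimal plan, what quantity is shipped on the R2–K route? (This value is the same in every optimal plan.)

1

Solving gives:
  R1→M: 62 × €4 = €248
  R2→K: 1 × €6 = €6
  R2→L: 8 × €9 = €72
  R2→M: 13 × €6 = €78
  R3→K: 53 × €6 = €318
Total cost = €722.
So R2→K carries 1 kL.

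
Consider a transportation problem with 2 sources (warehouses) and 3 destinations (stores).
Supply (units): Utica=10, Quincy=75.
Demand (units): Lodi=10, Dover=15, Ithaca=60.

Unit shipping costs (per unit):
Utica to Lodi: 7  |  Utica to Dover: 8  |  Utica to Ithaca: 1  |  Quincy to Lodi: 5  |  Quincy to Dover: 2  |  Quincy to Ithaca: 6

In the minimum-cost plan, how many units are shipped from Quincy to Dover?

15

Solving gives:
  Utica→Ithaca: 10 units
  Quincy→Lodi: 10 units
  Quincy→Dover: 15 units
  Quincy→Ithaca: 50 units
Total cost = 390.
So Quincy→Dover carries 15 units.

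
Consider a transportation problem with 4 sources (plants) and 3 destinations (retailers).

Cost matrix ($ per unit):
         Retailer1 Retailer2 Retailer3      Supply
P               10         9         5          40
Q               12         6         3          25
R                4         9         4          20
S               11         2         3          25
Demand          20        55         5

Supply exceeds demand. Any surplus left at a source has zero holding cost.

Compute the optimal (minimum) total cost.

350

A cheapest plan:
  P to Retailer2: 5 units
  P to Retailer3: 5 units
  Q to Retailer2: 25 units
  R to Retailer1: 20 units
  S to Retailer2: 25 units
Total cost = $350.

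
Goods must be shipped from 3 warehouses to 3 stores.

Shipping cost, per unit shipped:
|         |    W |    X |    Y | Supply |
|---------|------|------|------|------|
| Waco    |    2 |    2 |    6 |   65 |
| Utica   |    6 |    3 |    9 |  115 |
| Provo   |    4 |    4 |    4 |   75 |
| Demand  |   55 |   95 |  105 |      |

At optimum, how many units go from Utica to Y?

Optimal shipments:
  Waco to W: 55 × 2 = 110
  Waco to Y: 10 × 6 = 60
  Utica to X: 95 × 3 = 285
  Utica to Y: 20 × 9 = 180
  Provo to Y: 75 × 4 = 300
Total cost = 935.
So Utica→Y carries 20 units.

20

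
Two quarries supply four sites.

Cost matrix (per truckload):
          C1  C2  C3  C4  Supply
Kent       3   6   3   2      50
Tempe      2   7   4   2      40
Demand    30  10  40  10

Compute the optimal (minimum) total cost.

Optimal allocation:
  Kent–C2: 10 × 6 = 60
  Kent–C3: 40 × 3 = 120
  Tempe–C1: 30 × 2 = 60
  Tempe–C4: 10 × 2 = 20
Total = 60 + 120 + 60 + 20 = 260.
(Supply check: Kent ships 50; Tempe ships 40.)

260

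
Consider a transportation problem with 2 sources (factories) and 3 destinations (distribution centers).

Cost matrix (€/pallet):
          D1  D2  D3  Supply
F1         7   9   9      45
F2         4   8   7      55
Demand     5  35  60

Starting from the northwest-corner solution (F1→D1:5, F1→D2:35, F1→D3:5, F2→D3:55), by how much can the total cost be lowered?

5

Current plan cost = 5·7 + 35·9 + 5·9 + 55·7 = €780.
Optimal plan:
  F1->D2: 35 × €9 = €315
  F1->D3: 10 × €9 = €90
  F2->D1: 5 × €4 = €20
  F2->D3: 50 × €7 = €350
Optimal cost = €775.
Saving = 780 − 775 = €5.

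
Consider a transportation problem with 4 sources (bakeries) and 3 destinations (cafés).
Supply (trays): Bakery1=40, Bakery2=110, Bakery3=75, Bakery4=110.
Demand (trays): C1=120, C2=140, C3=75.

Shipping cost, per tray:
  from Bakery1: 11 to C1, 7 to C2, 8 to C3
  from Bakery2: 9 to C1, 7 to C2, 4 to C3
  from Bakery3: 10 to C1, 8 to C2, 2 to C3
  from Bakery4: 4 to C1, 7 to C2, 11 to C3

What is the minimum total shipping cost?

1660

An optimal shipping plan:
  Bakery1→C2: 40 × 7 = 280
  Bakery2→C1: 10 × 9 = 90
  Bakery2→C2: 100 × 7 = 700
  Bakery3→C3: 75 × 2 = 150
  Bakery4→C1: 110 × 4 = 440
Total = 280 + 90 + 700 + 150 + 440 = 1660.
(Supply check: Bakery1 ships 40; Bakery2 ships 110; Bakery3 ships 75; Bakery4 ships 110.)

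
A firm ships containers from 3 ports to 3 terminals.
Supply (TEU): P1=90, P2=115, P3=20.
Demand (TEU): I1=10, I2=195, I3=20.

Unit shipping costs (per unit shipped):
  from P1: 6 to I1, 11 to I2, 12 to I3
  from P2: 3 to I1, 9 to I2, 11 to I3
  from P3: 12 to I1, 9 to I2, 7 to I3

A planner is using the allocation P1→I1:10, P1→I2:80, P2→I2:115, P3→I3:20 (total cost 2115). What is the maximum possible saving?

Current plan cost = 10·6 + 80·11 + 115·9 + 20·7 = 2115.
Optimal plan:
  P1 to I2: 90 × 11 = 990
  P2 to I1: 10 × 3 = 30
  P2 to I2: 105 × 9 = 945
  P3 to I3: 20 × 7 = 140
Optimal cost = 2105.
Saving = 2115 − 2105 = 10.

10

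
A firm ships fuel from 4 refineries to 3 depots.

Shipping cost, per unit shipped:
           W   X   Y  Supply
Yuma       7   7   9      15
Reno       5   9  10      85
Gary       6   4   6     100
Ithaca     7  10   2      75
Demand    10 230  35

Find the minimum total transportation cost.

1700

An optimal shipping plan:
  Yuma to X: 15 × 7 = 105
  Reno to W: 10 × 5 = 50
  Reno to X: 75 × 9 = 675
  Gary to X: 100 × 4 = 400
  Ithaca to X: 40 × 10 = 400
  Ithaca to Y: 35 × 2 = 70
Total = 105 + 50 + 675 + 400 + 400 + 70 = 1700.
(Supply check: Yuma ships 15; Reno ships 85; Gary ships 100; Ithaca ships 75.)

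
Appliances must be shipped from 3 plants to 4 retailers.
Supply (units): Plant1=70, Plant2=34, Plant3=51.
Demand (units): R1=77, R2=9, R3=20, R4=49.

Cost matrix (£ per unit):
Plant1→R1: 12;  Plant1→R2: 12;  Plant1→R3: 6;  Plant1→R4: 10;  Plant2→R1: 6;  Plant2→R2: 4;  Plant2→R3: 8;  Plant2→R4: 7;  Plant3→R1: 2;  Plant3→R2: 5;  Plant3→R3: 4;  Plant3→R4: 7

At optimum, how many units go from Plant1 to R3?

20

Optimal shipments:
  Plant1->R1: 1 units
  Plant1->R3: 20 units
  Plant1->R4: 49 units
  Plant2->R1: 25 units
  Plant2->R2: 9 units
  Plant3->R1: 51 units
Total cost = £910.
So Plant1→R3 carries 20 units.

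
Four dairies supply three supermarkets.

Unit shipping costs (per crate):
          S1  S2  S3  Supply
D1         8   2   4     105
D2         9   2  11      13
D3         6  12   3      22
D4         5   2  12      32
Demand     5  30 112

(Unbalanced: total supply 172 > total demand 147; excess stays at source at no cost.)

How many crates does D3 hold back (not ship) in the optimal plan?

0

An optimal plan:
  D1→S2: 15 × 2 = 30
  D1→S3: 90 × 4 = 360
  D3→S3: 22 × 3 = 66
  D4→S1: 5 × 5 = 25
  D4→S2: 15 × 2 = 30
Total cost = 511.
D3 ships 22 of its 22, leaving 0.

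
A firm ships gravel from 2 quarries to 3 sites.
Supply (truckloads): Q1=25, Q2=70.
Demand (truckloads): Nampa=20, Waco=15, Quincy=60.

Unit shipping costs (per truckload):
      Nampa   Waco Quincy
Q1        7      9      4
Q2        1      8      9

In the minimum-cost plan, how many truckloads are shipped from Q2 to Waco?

Optimal shipments:
  Q1→Quincy: 25 truckloads
  Q2→Nampa: 20 truckloads
  Q2→Waco: 15 truckloads
  Q2→Quincy: 35 truckloads
Total cost = 555.
So Q2→Waco carries 15 truckloads.

15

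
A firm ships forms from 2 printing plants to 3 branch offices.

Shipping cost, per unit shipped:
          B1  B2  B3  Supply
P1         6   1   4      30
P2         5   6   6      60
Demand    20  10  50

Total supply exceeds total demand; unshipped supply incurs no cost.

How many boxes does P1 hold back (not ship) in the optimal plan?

An optimal plan:
  P1→B2: 10 × 1 = 10
  P1→B3: 20 × 4 = 80
  P2→B1: 20 × 5 = 100
  P2→B3: 30 × 6 = 180
Total cost = 370.
P1 ships 30 of its 30, leaving 0.

0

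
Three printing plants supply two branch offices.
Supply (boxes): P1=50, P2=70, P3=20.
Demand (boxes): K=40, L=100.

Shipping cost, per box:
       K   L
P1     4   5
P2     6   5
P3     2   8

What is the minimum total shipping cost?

Optimal allocation:
  P1→K: 20 × 4 = 80
  P1→L: 30 × 5 = 150
  P2→L: 70 × 5 = 350
  P3→K: 20 × 2 = 40
Total = 80 + 150 + 350 + 40 = 620.

620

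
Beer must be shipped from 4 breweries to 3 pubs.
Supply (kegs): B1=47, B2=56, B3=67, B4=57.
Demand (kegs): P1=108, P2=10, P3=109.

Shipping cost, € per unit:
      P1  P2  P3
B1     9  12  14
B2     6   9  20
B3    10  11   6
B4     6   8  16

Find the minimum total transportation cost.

1733

One minimum-cost allocation:
  B1→P1: 5 × €9 = €45
  B1→P3: 42 × €14 = €588
  B2→P1: 56 × €6 = €336
  B3→P3: 67 × €6 = €402
  B4→P1: 47 × €6 = €282
  B4→P2: 10 × €8 = €80
Total = 45 + 588 + 336 + 402 + 282 + 80 = €1733.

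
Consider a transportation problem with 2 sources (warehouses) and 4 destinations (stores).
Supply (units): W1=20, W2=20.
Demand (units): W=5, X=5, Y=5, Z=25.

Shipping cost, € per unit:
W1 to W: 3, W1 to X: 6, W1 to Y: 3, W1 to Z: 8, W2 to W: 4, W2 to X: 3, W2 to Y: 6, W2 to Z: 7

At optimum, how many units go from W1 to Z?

Solving gives:
  W1–W: 5 × €3 = €15
  W1–Y: 5 × €3 = €15
  W1–Z: 10 × €8 = €80
  W2–X: 5 × €3 = €15
  W2–Z: 15 × €7 = €105
Total cost = €230.
So W1→Z carries 10 units.

10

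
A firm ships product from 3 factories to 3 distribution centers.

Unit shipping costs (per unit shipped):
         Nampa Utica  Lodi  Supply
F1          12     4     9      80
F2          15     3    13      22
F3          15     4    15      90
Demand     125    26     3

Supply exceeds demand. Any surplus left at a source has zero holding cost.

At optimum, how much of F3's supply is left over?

38

An optimal plan:
  F1–Nampa: 77 × 12 = 924
  F1–Lodi: 3 × 9 = 27
  F2–Utica: 22 × 3 = 66
  F3–Nampa: 48 × 15 = 720
  F3–Utica: 4 × 4 = 16
Total cost = 1753.
F3 ships 52 of its 90, leaving 38.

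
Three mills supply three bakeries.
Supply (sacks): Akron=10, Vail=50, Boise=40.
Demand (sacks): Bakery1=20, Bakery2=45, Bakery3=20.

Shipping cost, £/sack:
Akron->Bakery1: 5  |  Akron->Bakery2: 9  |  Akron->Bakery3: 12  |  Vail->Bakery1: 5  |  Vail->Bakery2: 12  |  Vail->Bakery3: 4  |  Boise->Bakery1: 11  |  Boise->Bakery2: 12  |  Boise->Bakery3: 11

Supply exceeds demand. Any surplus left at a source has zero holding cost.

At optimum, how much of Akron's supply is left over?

Minimum-cost shipments:
  Akron->Bakery2: 10 × £9 = £90
  Vail->Bakery1: 20 × £5 = £100
  Vail->Bakery2: 10 × £12 = £120
  Vail->Bakery3: 20 × £4 = £80
  Boise->Bakery2: 25 × £12 = £300
Total cost = £690.
Akron ships 10 of its 10, leaving 0.

0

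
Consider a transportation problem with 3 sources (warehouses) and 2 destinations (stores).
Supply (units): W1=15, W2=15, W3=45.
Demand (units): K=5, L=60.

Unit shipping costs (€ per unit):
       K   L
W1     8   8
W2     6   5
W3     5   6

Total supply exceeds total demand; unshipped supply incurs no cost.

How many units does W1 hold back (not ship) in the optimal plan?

10

Minimum-cost shipments:
  W1–L: 5 units
  W2–L: 15 units
  W3–K: 5 units
  W3–L: 40 units
Total cost = €380.
W1 ships 5 of its 15, leaving 10.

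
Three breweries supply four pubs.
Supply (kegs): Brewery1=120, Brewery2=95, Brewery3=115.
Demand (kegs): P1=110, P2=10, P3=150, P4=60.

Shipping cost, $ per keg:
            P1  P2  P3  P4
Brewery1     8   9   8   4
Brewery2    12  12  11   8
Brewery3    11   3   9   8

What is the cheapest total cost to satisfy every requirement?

One minimum-cost allocation:
  Brewery1–P1: 60 kegs
  Brewery1–P4: 60 kegs
  Brewery2–P1: 50 kegs
  Brewery2–P3: 45 kegs
  Brewery3–P2: 10 kegs
  Brewery3–P3: 105 kegs
Total cost = $2790.

2790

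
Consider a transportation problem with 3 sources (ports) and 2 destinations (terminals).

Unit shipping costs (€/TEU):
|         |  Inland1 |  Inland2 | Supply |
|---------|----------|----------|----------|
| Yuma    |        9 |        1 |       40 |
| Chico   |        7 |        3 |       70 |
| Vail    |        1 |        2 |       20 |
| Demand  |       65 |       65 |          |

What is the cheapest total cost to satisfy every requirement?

A cheapest plan:
  Yuma->Inland2: 40 × €1 = €40
  Chico->Inland1: 45 × €7 = €315
  Chico->Inland2: 25 × €3 = €75
  Vail->Inland1: 20 × €1 = €20
Total = 40 + 315 + 75 + 20 = €450.

450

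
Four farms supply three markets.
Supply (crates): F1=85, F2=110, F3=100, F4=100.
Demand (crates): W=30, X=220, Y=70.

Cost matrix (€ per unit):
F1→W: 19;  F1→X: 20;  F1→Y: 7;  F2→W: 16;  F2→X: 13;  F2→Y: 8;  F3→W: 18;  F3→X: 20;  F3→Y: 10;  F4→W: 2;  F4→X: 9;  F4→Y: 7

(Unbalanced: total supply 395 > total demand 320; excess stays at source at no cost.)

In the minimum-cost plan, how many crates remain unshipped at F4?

0

An optimal plan:
  F1 to Y: 70 × €7 = €490
  F2 to X: 110 × €13 = €1430
  F3 to X: 40 × €20 = €800
  F4 to W: 30 × €2 = €60
  F4 to X: 70 × €9 = €630
Total cost = €3410.
F4 ships 100 of its 100, leaving 0.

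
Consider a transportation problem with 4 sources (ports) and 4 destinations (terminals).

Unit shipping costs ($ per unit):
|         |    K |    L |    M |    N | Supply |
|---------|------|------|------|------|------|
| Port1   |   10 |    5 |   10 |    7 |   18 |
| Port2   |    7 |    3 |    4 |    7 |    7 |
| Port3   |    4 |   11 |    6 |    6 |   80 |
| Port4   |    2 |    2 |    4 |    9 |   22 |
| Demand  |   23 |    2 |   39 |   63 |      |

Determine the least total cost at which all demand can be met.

One minimum-cost allocation:
  Port1 to N: 18 × $7 = $126
  Port2 to M: 7 × $4 = $28
  Port3 to K: 3 × $4 = $12
  Port3 to M: 32 × $6 = $192
  Port3 to N: 45 × $6 = $270
  Port4 to K: 20 × $2 = $40
  Port4 to L: 2 × $2 = $4
Total = 126 + 28 + 12 + 192 + 270 + 40 + 4 = $672.

672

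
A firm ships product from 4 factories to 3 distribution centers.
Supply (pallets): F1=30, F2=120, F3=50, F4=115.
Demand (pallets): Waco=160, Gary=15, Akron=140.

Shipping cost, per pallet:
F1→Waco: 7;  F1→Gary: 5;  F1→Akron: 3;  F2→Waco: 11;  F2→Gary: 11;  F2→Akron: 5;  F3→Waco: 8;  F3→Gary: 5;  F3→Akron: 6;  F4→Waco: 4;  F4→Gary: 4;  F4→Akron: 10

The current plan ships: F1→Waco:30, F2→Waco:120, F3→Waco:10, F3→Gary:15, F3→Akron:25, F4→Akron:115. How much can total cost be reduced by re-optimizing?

1440

Current plan cost = 30·7 + 120·11 + 10·8 + 15·5 + 25·6 + 115·10 = 2985.
Optimal plan:
  F1->Waco: 10 × 7 = 70
  F1->Akron: 20 × 3 = 60
  F2->Akron: 120 × 5 = 600
  F3->Waco: 35 × 8 = 280
  F3->Gary: 15 × 5 = 75
  F4->Waco: 115 × 4 = 460
Optimal cost = 1545.
Saving = 2985 − 1545 = 1440.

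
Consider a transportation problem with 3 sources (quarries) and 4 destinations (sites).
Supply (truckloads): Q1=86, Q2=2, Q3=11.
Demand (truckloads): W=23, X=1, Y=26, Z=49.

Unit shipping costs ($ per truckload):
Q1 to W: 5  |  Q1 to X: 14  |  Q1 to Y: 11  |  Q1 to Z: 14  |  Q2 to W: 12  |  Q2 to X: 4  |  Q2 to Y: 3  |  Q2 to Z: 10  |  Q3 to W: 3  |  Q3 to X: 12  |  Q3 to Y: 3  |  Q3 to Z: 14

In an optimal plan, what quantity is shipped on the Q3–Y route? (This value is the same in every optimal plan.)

11

Solving gives:
  Q1->W: 23 × $5 = $115
  Q1->Y: 14 × $11 = $154
  Q1->Z: 49 × $14 = $686
  Q2->X: 1 × $4 = $4
  Q2->Y: 1 × $3 = $3
  Q3->Y: 11 × $3 = $33
Total cost = $995.
So Q3→Y carries 11 truckloads.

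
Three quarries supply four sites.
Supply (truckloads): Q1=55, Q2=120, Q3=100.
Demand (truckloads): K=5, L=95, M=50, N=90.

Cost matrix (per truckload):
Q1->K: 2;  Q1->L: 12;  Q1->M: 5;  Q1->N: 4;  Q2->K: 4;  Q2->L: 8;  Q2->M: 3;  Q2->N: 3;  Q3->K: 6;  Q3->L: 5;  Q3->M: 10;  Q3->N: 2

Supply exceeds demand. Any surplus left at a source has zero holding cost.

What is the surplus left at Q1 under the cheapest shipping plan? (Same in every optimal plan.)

Minimum-cost shipments:
  Q1->K: 5 × 2 = 10
  Q1->N: 15 × 4 = 60
  Q2->M: 50 × 3 = 150
  Q2->N: 70 × 3 = 210
  Q3->L: 95 × 5 = 475
  Q3->N: 5 × 2 = 10
Total cost = 915.
Q1 ships 20 of its 55, leaving 35.

35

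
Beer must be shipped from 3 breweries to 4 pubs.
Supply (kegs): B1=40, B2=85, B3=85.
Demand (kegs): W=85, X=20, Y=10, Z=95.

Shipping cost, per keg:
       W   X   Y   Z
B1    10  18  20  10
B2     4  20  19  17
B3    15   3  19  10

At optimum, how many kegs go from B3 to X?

Solving gives:
  B1 to Z: 40 × 10 = 400
  B2 to W: 85 × 4 = 340
  B3 to X: 20 × 3 = 60
  B3 to Y: 10 × 19 = 190
  B3 to Z: 55 × 10 = 550
Total cost = 1540.
So B3→X carries 20 kegs.

20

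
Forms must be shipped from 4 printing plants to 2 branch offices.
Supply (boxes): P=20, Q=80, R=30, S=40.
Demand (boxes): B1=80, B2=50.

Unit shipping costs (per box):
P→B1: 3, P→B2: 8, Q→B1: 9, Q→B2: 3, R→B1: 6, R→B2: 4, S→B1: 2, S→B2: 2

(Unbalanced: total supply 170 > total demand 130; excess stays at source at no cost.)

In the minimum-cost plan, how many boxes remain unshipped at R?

Minimum-cost shipments:
  P->B1: 20 × 3 = 60
  Q->B2: 50 × 3 = 150
  R->B1: 20 × 6 = 120
  S->B1: 40 × 2 = 80
Total cost = 410.
R ships 20 of its 30, leaving 10.

10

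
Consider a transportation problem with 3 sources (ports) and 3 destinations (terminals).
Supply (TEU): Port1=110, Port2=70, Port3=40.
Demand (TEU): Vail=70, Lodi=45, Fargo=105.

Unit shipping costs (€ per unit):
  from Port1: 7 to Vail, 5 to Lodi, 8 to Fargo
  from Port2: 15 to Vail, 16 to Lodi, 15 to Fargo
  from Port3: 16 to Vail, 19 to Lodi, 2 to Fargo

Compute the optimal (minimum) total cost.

1810

A cheapest plan:
  Port1–Vail: 65 × €7 = €455
  Port1–Lodi: 45 × €5 = €225
  Port2–Vail: 5 × €15 = €75
  Port2–Fargo: 65 × €15 = €975
  Port3–Fargo: 40 × €2 = €80
Total = 455 + 225 + 75 + 975 + 80 = €1810.
(Supply check: Port1 ships 110; Port2 ships 70; Port3 ships 40.)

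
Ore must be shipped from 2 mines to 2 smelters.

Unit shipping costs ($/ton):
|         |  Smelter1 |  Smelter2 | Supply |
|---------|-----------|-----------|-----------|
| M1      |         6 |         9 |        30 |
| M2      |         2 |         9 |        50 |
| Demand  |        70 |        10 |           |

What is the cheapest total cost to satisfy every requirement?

310

A cheapest plan:
  M1->Smelter1: 20 × $6 = $120
  M1->Smelter2: 10 × $9 = $90
  M2->Smelter1: 50 × $2 = $100
Total = 120 + 90 + 100 = $310.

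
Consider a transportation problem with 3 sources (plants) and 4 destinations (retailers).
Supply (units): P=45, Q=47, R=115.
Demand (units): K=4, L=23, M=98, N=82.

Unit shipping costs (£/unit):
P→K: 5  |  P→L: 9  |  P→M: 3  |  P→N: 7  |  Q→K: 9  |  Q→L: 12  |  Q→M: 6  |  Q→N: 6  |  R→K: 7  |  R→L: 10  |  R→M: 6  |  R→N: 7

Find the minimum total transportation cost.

Optimal allocation:
  P–M: 45 units
  Q–N: 47 units
  R–K: 4 units
  R–L: 23 units
  R–M: 53 units
  R–N: 35 units
Total cost = £1238.

1238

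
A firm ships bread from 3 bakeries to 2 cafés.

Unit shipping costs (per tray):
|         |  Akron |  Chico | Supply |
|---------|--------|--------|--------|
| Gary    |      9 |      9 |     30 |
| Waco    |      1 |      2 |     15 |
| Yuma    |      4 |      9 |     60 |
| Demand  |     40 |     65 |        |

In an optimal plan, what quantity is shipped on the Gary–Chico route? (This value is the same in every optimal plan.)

Solving gives:
  Gary–Chico: 30 trays
  Waco–Chico: 15 trays
  Yuma–Akron: 40 trays
  Yuma–Chico: 20 trays
Total cost = 640.
So Gary→Chico carries 30 trays.

30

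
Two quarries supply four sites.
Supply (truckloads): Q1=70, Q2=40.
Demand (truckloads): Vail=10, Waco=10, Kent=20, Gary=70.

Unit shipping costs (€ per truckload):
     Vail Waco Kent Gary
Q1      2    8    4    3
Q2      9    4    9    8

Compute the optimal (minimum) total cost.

A cheapest plan:
  Q1–Vail: 10 × €2 = €20
  Q1–Kent: 20 × €4 = €80
  Q1–Gary: 40 × €3 = €120
  Q2–Waco: 10 × €4 = €40
  Q2–Gary: 30 × €8 = €240
Total = 20 + 80 + 120 + 40 + 240 = €500.

500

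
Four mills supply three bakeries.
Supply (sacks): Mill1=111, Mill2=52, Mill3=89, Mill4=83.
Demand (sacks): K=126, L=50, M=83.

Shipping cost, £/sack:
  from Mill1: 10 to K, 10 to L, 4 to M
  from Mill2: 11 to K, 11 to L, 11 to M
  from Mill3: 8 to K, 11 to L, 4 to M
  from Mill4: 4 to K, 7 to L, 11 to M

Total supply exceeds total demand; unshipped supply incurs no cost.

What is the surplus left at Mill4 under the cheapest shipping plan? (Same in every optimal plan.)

An optimal plan:
  Mill1->L: 50 sacks
  Mill1->M: 37 sacks
  Mill3->K: 43 sacks
  Mill3->M: 46 sacks
  Mill4->K: 83 sacks
Total cost = £1508.
Mill4 ships 83 of its 83, leaving 0.

0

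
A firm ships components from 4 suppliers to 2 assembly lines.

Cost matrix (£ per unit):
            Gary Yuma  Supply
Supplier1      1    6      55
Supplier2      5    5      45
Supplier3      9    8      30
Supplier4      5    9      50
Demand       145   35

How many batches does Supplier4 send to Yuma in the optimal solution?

The minimum-cost plan:
  Supplier1→Gary: 55 batches
  Supplier2→Gary: 40 batches
  Supplier2→Yuma: 5 batches
  Supplier3→Yuma: 30 batches
  Supplier4→Gary: 50 batches
Total cost = £770.
The route Supplier4→Yuma is not used.

0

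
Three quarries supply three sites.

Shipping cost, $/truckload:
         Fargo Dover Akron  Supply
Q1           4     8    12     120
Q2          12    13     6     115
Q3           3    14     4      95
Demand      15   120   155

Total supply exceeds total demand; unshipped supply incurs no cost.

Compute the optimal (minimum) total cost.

1775

An optimal shipping plan:
  Q1–Dover: 120 × $8 = $960
  Q2–Akron: 75 × $6 = $450
  Q3–Fargo: 15 × $3 = $45
  Q3–Akron: 80 × $4 = $320
Total = 960 + 450 + 45 + 320 = $1775.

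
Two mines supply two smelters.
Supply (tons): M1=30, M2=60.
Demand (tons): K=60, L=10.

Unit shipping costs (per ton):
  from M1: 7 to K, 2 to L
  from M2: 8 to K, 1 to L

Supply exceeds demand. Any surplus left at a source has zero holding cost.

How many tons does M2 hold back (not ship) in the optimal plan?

20

An optimal plan:
  M1 to K: 30 × 7 = 210
  M2 to K: 30 × 8 = 240
  M2 to L: 10 × 1 = 10
Total cost = 460.
M2 ships 40 of its 60, leaving 20.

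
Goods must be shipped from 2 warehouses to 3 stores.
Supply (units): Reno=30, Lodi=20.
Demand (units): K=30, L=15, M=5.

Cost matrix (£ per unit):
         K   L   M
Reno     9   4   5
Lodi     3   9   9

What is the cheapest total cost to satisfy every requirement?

A cheapest plan:
  Reno→K: 10 × £9 = £90
  Reno→L: 15 × £4 = £60
  Reno→M: 5 × £5 = £25
  Lodi→K: 20 × £3 = £60
Total = 90 + 60 + 25 + 60 = £235.

235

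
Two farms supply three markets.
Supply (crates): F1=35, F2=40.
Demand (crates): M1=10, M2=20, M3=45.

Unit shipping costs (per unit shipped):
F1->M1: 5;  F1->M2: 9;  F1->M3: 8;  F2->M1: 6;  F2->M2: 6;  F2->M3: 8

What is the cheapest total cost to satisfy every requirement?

A cheapest plan:
  F1→M1: 10 × 5 = 50
  F1→M3: 25 × 8 = 200
  F2→M2: 20 × 6 = 120
  F2→M3: 20 × 8 = 160
Total = 50 + 200 + 120 + 160 = 530.
(Supply check: F1 ships 35; F2 ships 40.)

530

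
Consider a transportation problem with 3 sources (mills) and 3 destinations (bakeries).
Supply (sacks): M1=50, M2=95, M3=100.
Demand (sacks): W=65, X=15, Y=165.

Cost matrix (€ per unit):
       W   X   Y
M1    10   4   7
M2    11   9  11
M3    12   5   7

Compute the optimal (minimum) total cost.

One minimum-cost allocation:
  M1 to X: 15 × €4 = €60
  M1 to Y: 35 × €7 = €245
  M2 to W: 65 × €11 = €715
  M2 to Y: 30 × €11 = €330
  M3 to Y: 100 × €7 = €700
Total = 60 + 245 + 715 + 330 + 700 = €2050.

2050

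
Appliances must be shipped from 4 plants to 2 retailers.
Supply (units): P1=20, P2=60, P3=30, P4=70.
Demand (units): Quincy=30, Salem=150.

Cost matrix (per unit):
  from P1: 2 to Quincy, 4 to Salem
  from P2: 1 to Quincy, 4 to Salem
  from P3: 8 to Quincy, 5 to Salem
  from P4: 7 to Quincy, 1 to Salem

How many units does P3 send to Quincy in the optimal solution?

0

Optimal shipments:
  P1→Salem: 20 × 4 = 80
  P2→Quincy: 30 × 1 = 30
  P2→Salem: 30 × 4 = 120
  P3→Salem: 30 × 5 = 150
  P4→Salem: 70 × 1 = 70
Total cost = 450.
The route P3→Quincy is not used.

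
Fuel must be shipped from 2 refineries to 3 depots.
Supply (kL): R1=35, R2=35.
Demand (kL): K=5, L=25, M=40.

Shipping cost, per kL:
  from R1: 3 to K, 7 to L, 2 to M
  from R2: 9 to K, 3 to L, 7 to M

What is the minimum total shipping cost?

220

A cheapest plan:
  R1 to K: 5 × 3 = 15
  R1 to M: 30 × 2 = 60
  R2 to L: 25 × 3 = 75
  R2 to M: 10 × 7 = 70
Total = 15 + 60 + 75 + 70 = 220.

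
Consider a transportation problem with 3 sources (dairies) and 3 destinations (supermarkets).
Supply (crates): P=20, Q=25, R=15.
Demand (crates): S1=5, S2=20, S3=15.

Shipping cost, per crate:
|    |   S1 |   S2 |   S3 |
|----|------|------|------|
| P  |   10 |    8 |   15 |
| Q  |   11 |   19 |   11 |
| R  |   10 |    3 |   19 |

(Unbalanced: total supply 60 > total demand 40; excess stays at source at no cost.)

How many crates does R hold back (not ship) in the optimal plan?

0

Minimum-cost shipments:
  P→S1: 5 crates
  P→S2: 5 crates
  Q→S3: 15 crates
  R→S2: 15 crates
Total cost = 300.
R ships 15 of its 15, leaving 0.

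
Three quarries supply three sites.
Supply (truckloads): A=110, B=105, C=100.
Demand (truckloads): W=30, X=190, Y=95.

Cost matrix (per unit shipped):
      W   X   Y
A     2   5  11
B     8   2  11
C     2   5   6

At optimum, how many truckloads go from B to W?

0

Optimal shipments:
  A→W: 25 × 2 = 50
  A→X: 85 × 5 = 425
  B→X: 105 × 2 = 210
  C→W: 5 × 2 = 10
  C→Y: 95 × 6 = 570
Total cost = 1265.
The route B→W is not used.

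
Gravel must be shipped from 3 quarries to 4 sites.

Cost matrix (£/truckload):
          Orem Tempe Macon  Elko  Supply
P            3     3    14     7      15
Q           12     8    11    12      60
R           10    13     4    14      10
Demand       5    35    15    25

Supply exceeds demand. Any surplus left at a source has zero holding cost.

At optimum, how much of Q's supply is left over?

An optimal plan:
  P to Orem: 5 truckloads
  P to Elko: 10 truckloads
  Q to Tempe: 35 truckloads
  Q to Macon: 5 truckloads
  Q to Elko: 15 truckloads
  R to Macon: 10 truckloads
Total cost = £640.
Q ships 55 of its 60, leaving 5.

5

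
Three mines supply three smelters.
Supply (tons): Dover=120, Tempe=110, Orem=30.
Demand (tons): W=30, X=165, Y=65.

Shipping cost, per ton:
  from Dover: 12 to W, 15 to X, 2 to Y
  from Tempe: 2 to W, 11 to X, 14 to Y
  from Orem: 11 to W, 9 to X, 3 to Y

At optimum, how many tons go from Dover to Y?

Solving gives:
  Dover to X: 55 tons
  Dover to Y: 65 tons
  Tempe to W: 30 tons
  Tempe to X: 80 tons
  Orem to X: 30 tons
Total cost = 2165.
So Dover→Y carries 65 tons.

65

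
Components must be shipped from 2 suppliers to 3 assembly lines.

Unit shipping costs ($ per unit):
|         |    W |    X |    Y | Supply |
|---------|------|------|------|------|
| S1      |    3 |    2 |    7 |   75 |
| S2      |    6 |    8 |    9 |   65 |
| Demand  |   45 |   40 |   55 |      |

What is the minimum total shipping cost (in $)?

One minimum-cost allocation:
  S1→W: 35 × $3 = $105
  S1→X: 40 × $2 = $80
  S2→W: 10 × $6 = $60
  S2→Y: 55 × $9 = $495
Total = 105 + 80 + 60 + 495 = $740.

740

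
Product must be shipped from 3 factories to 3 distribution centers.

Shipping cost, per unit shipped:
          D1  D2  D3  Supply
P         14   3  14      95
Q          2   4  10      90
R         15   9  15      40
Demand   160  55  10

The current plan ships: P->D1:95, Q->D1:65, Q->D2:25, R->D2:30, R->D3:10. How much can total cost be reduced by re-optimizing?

475

Current plan cost = 95·14 + 65·2 + 25·4 + 30·9 + 10·15 = 1980.
Optimal plan:
  P->D1: 30 × 14 = 420
  P->D2: 55 × 3 = 165
  P->D3: 10 × 14 = 140
  Q->D1: 90 × 2 = 180
  R->D1: 40 × 15 = 600
Optimal cost = 1505.
Saving = 1980 − 1505 = 475.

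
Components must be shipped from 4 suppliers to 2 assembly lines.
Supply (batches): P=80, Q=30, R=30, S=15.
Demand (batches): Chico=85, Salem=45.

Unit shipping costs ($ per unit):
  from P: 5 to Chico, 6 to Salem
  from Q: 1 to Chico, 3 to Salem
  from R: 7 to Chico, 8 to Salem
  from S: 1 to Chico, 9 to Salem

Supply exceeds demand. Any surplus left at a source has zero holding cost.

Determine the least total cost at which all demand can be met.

525

One minimum-cost allocation:
  P–Chico: 35 × $5 = $175
  P–Salem: 45 × $6 = $270
  Q–Chico: 30 × $1 = $30
  R–Chico: 5 × $7 = $35
  S–Chico: 15 × $1 = $15
Total = 175 + 270 + 30 + 35 + 15 = $525.
(Supply check: P ships 80; Q ships 30; R ships 5; S ships 15.)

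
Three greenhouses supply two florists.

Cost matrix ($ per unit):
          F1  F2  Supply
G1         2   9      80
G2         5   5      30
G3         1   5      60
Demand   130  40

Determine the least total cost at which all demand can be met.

Optimal allocation:
  G1–F1: 80 × $2 = $160
  G2–F2: 30 × $5 = $150
  G3–F1: 50 × $1 = $50
  G3–F2: 10 × $5 = $50
Total = 160 + 150 + 50 + 50 = $410.

410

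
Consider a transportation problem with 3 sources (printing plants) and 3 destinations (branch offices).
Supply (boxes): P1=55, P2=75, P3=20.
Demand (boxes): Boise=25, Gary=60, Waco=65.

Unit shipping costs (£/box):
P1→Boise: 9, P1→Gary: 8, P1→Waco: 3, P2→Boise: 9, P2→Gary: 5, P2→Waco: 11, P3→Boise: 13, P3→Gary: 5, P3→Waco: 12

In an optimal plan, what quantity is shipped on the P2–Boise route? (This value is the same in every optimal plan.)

25

Solving gives:
  P1 to Waco: 55 boxes
  P2 to Boise: 25 boxes
  P2 to Gary: 40 boxes
  P2 to Waco: 10 boxes
  P3 to Gary: 20 boxes
Total cost = £800.
So P2→Boise carries 25 boxes.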